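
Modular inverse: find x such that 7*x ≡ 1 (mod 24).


Use the extended Euclidean algorithm on (24, 7); each row r = 24*s + 7*t:
r=24, s=1, t=0
r=7, s=0, t=1
q=3: r=3, s=1, t=-3   [24*(1) + 7*(-3) = 3]
q=2: r=1, s=-2, t=7   [24*(-2) + 7*(7) = 1]
q=3: r=0, s=7, t=-24   [24*(7) + 7*(-24) = 0]
GCD = 1 with t = 7, so 7*(7) ≡ 1 (mod 24)
Inverse = 7 mod 24 = 7
Check: 7 * 7 = 49 ≡ 1 (mod 24)

7^(-1) ≡ 7 (mod 24)


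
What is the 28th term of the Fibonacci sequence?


Sequence: 1, 1, 2, 3, 5, 8, 13, 21, 34, 55, 89, 144, 233, 377, 610, 987, 1597, 2584, 4181, 6765, 10946, 17711, 28657, 46368, 75025, 121393, 196418, 317811
F(28) = 317811


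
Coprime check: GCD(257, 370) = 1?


Euclidean algorithm:
370 = 1 * 257 + 113
257 = 2 * 113 + 31
113 = 3 * 31 + 20
31 = 1 * 20 + 11
20 = 1 * 11 + 9
11 = 1 * 9 + 2
9 = 4 * 2 + 1
2 = 2 * 1 + 0
GCD(257, 370) = 1

Yes, coprime (GCD = 1)


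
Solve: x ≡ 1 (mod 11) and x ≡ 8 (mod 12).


M = 11*12 = 132
M1 = M/11 = 12, M2 = M/12 = 11
M1^(-1) mod 11 = 1, M2^(-1) mod 12 = 11
x = 1*12*1 + 8*11*11 = 980
980 mod 132 = 56
Check: 56 mod 11 = 1 ✓, 56 mod 12 = 8 ✓

x ≡ 56 (mod 132)


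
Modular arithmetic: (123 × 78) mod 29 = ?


123 × 78 = 9594
9594 mod 29 = 24


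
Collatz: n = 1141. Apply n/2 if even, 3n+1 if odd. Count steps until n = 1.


1141 → 3424 → 1712 → 856 → 428 → 214 → 107 → 322 → 161 → 484 → 242 → 121 → 364 → 182 → 91 → 274 → 137 → 412 → 206 → 103 → 310 → 155 → 466 → 233 → 700 → 350 → 175 → 526 → 263 → 790 → 395 → 1186 → 593 → 1780 → 890 → 445 → 1336 → 668 → 334 → 167 → 502 → 251 → 754 → 377 → 1132 → 566 → 283 → 850 → 425 → 1276 → 638 → 319 → 958 → 479 → 1438 → 719 → 2158 → 1079 → 3238 → 1619 → 4858 → 2429 → 7288 → 3644 → 1822 → 911 → 2734 → 1367 → 4102 → 2051 → 6154 → 3077 → 9232 → 4616 → 2308 → 1154 → 577 → 1732 → 866 → 433 → 1300 → 650 → 325 → 976 → 488 → 244 → 122 → 61 → 184 → 92 → 46 → 23 → 70 → 35 → 106 → 53 → 160 → 80 → 40 → 20 → 10 → 5 → 16 → 8 → 4 → 2 → 1
Total steps = 106

106 steps


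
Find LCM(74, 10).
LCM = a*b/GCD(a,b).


GCD(74, 10) = 2
LCM = 74*10/2 = 740/2 = 370

LCM = 370


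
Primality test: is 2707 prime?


Check divisors up to sqrt(2707) = 52.0288
No divisors found.
2707 is prime.

Yes, 2707 is prime


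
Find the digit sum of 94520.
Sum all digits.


9 + 4 + 5 + 2 + 0 = 20


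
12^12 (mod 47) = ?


12^1 mod 47 = 12
12^2 mod 47 = 3
12^3 mod 47 = 36
12^4 mod 47 = 9
12^5 mod 47 = 14
12^6 mod 47 = 27
12^7 mod 47 = 42
12^8 mod 47 = 34
12^9 mod 47 = 32
12^10 mod 47 = 8
12^11 mod 47 = 2
12^12 mod 47 = 24


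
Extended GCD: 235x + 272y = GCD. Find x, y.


Tabular extended Euclidean (each row: r = 235*s + 272*t):
r=235, s=1, t=0
r=272, s=0, t=1
q=0: r=235, s=1, t=0   [235*(1) + 272*(0) = 235]
q=1: r=37, s=-1, t=1   [235*(-1) + 272*(1) = 37]
q=6: r=13, s=7, t=-6   [235*(7) + 272*(-6) = 13]
q=2: r=11, s=-15, t=13   [235*(-15) + 272*(13) = 11]
q=1: r=2, s=22, t=-19   [235*(22) + 272*(-19) = 2]
q=5: r=1, s=-125, t=108   [235*(-125) + 272*(108) = 1]
q=2: r=0, s=272, t=-235   [235*(272) + 272*(-235) = 0]
GCD = 1; from the row with r=1: x=-125, y=108
Check: 235*(-125) + 272*(108) = -29375 + 29376 = 1

GCD = 1, x = -125, y = 108


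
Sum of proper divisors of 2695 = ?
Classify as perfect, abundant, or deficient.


Proper divisors: 1, 5, 7, 11, 35, 49, 55, 77, 245, 385, 539
Sum = 1 + 5 + 7 + 11 + 35 + 49 + 55 + 77 + 245 + 385 + 539 = 1409
1409 < 2695 → deficient

s(2695) = 1409 (deficient)


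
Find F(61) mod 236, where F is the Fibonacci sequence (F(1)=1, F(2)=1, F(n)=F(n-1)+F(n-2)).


F(k) mod 236 for k=1..61:
1, 1, 2, 3, 5, 8, 13, 21, 34, 55, 89, 144, 233, 141, 138, 43, 181, 224, 169, 157, 90, 11, 101, 112, 213, 89, 66, 155, 221, 140, 125, 29, 154, 183, 101, 48, 149, 197, 110, 71, 181, 16, 197, 213, 174, 151, 89, 4, 93, 97, 190, 51, 5, 56, 61, 117, 178, 59, 1, 60, 61
F(61) mod 236 = 61


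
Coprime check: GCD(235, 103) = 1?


Euclidean algorithm:
235 = 2 * 103 + 29
103 = 3 * 29 + 16
29 = 1 * 16 + 13
16 = 1 * 13 + 3
13 = 4 * 3 + 1
3 = 3 * 1 + 0
GCD(235, 103) = 1

Yes, coprime (GCD = 1)


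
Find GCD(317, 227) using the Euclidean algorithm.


317 = 1 * 227 + 90
227 = 2 * 90 + 47
90 = 1 * 47 + 43
47 = 1 * 43 + 4
43 = 10 * 4 + 3
4 = 1 * 3 + 1
3 = 3 * 1 + 0
GCD = 1


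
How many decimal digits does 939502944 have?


939502944 has 9 digits in base 10
floor(log10(939502944)) + 1 = floor(8.9729) + 1 = 9

9 digits (base 10)


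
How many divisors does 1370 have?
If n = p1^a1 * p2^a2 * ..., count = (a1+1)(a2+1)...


1370 = 2^1 × 5^1 × 137^1
d(1370) = (1+1) × (1+1) × (1+1) = 8

8 divisors


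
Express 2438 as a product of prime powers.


2438 / 2 = 1219
1219 / 23 = 53
53 / 53 = 1
2438 = 2 × 23 × 53


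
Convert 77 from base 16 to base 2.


77 (base 16) = 119 (decimal)
119 (decimal) = 1110111 (base 2)


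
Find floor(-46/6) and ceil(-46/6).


-46/6 = -7.6667
floor = -8
ceil = -7

floor = -8, ceil = -7


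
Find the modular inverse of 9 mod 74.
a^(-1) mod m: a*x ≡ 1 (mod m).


Use the extended Euclidean algorithm on (74, 9); each row r = 74*s + 9*t:
r=74, s=1, t=0
r=9, s=0, t=1
q=8: r=2, s=1, t=-8   [74*(1) + 9*(-8) = 2]
q=4: r=1, s=-4, t=33   [74*(-4) + 9*(33) = 1]
q=2: r=0, s=9, t=-74   [74*(9) + 9*(-74) = 0]
GCD = 1 with t = 33, so 9*(33) ≡ 1 (mod 74)
Inverse = 33 mod 74 = 33
Check: 9 * 33 = 297 ≡ 1 (mod 74)

9^(-1) ≡ 33 (mod 74)


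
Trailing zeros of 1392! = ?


floor(1392/5) = 278
floor(1392/25) = 55
floor(1392/125) = 11
floor(1392/625) = 2
Total = 346

346 trailing zeros


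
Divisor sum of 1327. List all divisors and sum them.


Divisors of 1327: 1, 1327
Sum = 1 + 1327 = 1328

σ(1327) = 1328


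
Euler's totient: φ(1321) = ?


1321 = 1321
Prime factors: 1321
φ(1321) = 1321 × (1-1/1321)
= 1321 × 1320/1321 = 1320

φ(1321) = 1320


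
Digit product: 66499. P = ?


6 × 6 × 4 × 9 × 9 = 11664


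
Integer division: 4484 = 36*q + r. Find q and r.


4484 = 36 * 124 + 20
Check: 4464 + 20 = 4484

q = 124, r = 20


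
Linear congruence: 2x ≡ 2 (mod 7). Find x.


GCD(2, 7) = 1, unique solution
a^(-1) mod 7 = 4
x = 4 * 2 mod 7 = 1

x ≡ 1 (mod 7)


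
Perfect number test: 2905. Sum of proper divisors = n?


Proper divisors of 2905: 1, 5, 7, 35, 83, 415, 581
Sum = 1 + 5 + 7 + 35 + 83 + 415 + 581 = 1127

No, 2905 is not perfect (1127 ≠ 2905)


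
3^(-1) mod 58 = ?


Use the extended Euclidean algorithm on (58, 3); each row r = 58*s + 3*t:
r=58, s=1, t=0
r=3, s=0, t=1
q=19: r=1, s=1, t=-19   [58*(1) + 3*(-19) = 1]
q=3: r=0, s=-3, t=58   [58*(-3) + 3*(58) = 0]
GCD = 1 with t = -19, so 3*(-19) ≡ 1 (mod 58)
Inverse = -19 mod 58 = 39
Check: 3 * 39 = 117 ≡ 1 (mod 58)

3^(-1) ≡ 39 (mod 58)


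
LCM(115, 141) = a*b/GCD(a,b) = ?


GCD(115, 141) = 1
LCM = 115*141/1 = 16215/1 = 16215

LCM = 16215


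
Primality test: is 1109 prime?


Check divisors up to sqrt(1109) = 33.3017
No divisors found.
1109 is prime.

Yes, 1109 is prime


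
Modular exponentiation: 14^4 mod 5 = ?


14^1 mod 5 = 4
14^2 mod 5 = 1
14^3 mod 5 = 4
14^4 mod 5 = 1


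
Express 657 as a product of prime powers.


657 / 3 = 219
219 / 3 = 73
73 / 73 = 1
657 = 3^2 × 73


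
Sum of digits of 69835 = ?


6 + 9 + 8 + 3 + 5 = 31


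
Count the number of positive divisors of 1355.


1355 = 5^1 × 271^1
d(1355) = (1+1) × (1+1) = 4

4 divisors


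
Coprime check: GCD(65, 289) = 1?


Euclidean algorithm:
289 = 4 * 65 + 29
65 = 2 * 29 + 7
29 = 4 * 7 + 1
7 = 7 * 1 + 0
GCD(65, 289) = 1

Yes, coprime (GCD = 1)


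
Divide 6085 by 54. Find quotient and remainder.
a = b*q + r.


6085 = 54 * 112 + 37
Check: 6048 + 37 = 6085

q = 112, r = 37


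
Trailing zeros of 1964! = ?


floor(1964/5) = 392
floor(1964/25) = 78
floor(1964/125) = 15
floor(1964/625) = 3
Total = 488

488 trailing zeros


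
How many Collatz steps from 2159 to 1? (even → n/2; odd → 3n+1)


2159 → 6478 → 3239 → 9718 → 4859 → 14578 → 7289 → 21868 → 10934 → 5467 → 16402 → 8201 → 24604 → 12302 → 6151 → 18454 → 9227 → 27682 → 13841 → 41524 → 20762 → 10381 → 31144 → 15572 → 7786 → 3893 → 11680 → 5840 → 2920 → 1460 → 730 → 365 → 1096 → 548 → 274 → 137 → 412 → 206 → 103 → 310 → 155 → 466 → 233 → 700 → 350 → 175 → 526 → 263 → 790 → 395 → 1186 → 593 → 1780 → 890 → 445 → 1336 → 668 → 334 → 167 → 502 → 251 → 754 → 377 → 1132 → 566 → 283 → 850 → 425 → 1276 → 638 → 319 → 958 → 479 → 1438 → 719 → 2158 → 1079 → 3238 → 1619 → 4858 → 2429 → 7288 → 3644 → 1822 → 911 → 2734 → 1367 → 4102 → 2051 → 6154 → 3077 → 9232 → 4616 → 2308 → 1154 → 577 → 1732 → 866 → 433 → 1300 → 650 → 325 → 976 → 488 → 244 → 122 → 61 → 184 → 92 → 46 → 23 → 70 → 35 → 106 → 53 → 160 → 80 → 40 → 20 → 10 → 5 → 16 → 8 → 4 → 2 → 1
Total steps = 125

125 steps


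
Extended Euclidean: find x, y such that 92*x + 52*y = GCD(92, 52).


Tabular extended Euclidean (each row: r = 92*s + 52*t):
r=92, s=1, t=0
r=52, s=0, t=1
q=1: r=40, s=1, t=-1   [92*(1) + 52*(-1) = 40]
q=1: r=12, s=-1, t=2   [92*(-1) + 52*(2) = 12]
q=3: r=4, s=4, t=-7   [92*(4) + 52*(-7) = 4]
q=3: r=0, s=-13, t=23   [92*(-13) + 52*(23) = 0]
GCD = 4; from the row with r=4: x=4, y=-7
Check: 92*(4) + 52*(-7) = 368 - 364 = 4

GCD = 4, x = 4, y = -7


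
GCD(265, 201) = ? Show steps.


265 = 1 * 201 + 64
201 = 3 * 64 + 9
64 = 7 * 9 + 1
9 = 9 * 1 + 0
GCD = 1


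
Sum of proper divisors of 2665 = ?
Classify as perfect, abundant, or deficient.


Proper divisors: 1, 5, 13, 41, 65, 205, 533
Sum = 1 + 5 + 13 + 41 + 65 + 205 + 533 = 863
863 < 2665 → deficient

s(2665) = 863 (deficient)


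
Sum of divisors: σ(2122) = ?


Divisors of 2122: 1, 2, 1061, 2122
Sum = 1 + 2 + 1061 + 2122 = 3186

σ(2122) = 3186


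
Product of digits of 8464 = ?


8 × 4 × 6 × 4 = 768


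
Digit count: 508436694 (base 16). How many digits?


508436694 in base 16 = 1E4E20D6
Number of digits = 8

8 digits (base 16)


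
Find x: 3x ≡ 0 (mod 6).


GCD(3, 6) = 3 divides 0
Divide: 1x ≡ 0 (mod 2)
x ≡ 0 (mod 2)


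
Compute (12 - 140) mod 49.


12 - 140 = -128
-128 mod 49 = 19


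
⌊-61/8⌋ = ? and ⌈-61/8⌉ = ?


-61/8 = -7.6250
floor = -8
ceil = -7

floor = -8, ceil = -7


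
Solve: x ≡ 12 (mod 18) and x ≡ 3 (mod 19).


M = 18*19 = 342
M1 = M/18 = 19, M2 = M/19 = 18
M1^(-1) mod 18 = 1, M2^(-1) mod 19 = 18
x = 12*19*1 + 3*18*18 = 1200
1200 mod 342 = 174
Check: 174 mod 18 = 12 ✓, 174 mod 19 = 3 ✓

x ≡ 174 (mod 342)


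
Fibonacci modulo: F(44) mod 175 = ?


F(k) mod 175 for k=1..44:
1, 1, 2, 3, 5, 8, 13, 21, 34, 55, 89, 144, 58, 27, 85, 112, 22, 134, 156, 115, 96, 36, 132, 168, 125, 118, 68, 11, 79, 90, 169, 84, 78, 162, 65, 52, 117, 169, 111, 105, 41, 146, 12, 158
F(44) mod 175 = 158


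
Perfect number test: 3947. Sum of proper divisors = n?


Proper divisors of 3947: 1
Sum = 1 = 1

No, 3947 is not perfect (1 ≠ 3947)


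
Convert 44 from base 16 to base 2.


44 (base 16) = 68 (decimal)
68 (decimal) = 1000100 (base 2)


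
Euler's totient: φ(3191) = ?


3191 = 3191
Prime factors: 3191
φ(3191) = 3191 × (1-1/3191)
= 3191 × 3190/3191 = 3190

φ(3191) = 3190


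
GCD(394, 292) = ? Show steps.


394 = 1 * 292 + 102
292 = 2 * 102 + 88
102 = 1 * 88 + 14
88 = 6 * 14 + 4
14 = 3 * 4 + 2
4 = 2 * 2 + 0
GCD = 2


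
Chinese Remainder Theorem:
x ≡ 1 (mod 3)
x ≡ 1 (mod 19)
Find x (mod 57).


M = 3*19 = 57
M1 = M/3 = 19, M2 = M/19 = 3
M1^(-1) mod 3 = 1, M2^(-1) mod 19 = 13
x = 1*19*1 + 1*3*13 = 58
58 mod 57 = 1
Check: 1 mod 3 = 1 ✓, 1 mod 19 = 1 ✓

x ≡ 1 (mod 57)


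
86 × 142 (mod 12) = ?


86 × 142 = 12212
12212 mod 12 = 8


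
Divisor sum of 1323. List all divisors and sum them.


Divisors of 1323: 1, 3, 7, 9, 21, 27, 49, 63, 147, 189, 441, 1323
Sum = 1 + 3 + 7 + 9 + 21 + 27 + 49 + 63 + 147 + 189 + 441 + 1323 = 2280

σ(1323) = 2280


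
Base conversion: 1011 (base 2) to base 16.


1011 (base 2) = 11 (decimal)
11 (decimal) = B (base 16)


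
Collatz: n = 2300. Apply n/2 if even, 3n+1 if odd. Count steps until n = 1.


2300 → 1150 → 575 → 1726 → 863 → 2590 → 1295 → 3886 → 1943 → 5830 → 2915 → 8746 → 4373 → 13120 → 6560 → 3280 → 1640 → 820 → 410 → 205 → 616 → 308 → 154 → 77 → 232 → 116 → 58 → 29 → 88 → 44 → 22 → 11 → 34 → 17 → 52 → 26 → 13 → 40 → 20 → 10 → 5 → 16 → 8 → 4 → 2 → 1
Total steps = 45

45 steps


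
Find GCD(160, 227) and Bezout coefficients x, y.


Tabular extended Euclidean (each row: r = 160*s + 227*t):
r=160, s=1, t=0
r=227, s=0, t=1
q=0: r=160, s=1, t=0   [160*(1) + 227*(0) = 160]
q=1: r=67, s=-1, t=1   [160*(-1) + 227*(1) = 67]
q=2: r=26, s=3, t=-2   [160*(3) + 227*(-2) = 26]
q=2: r=15, s=-7, t=5   [160*(-7) + 227*(5) = 15]
q=1: r=11, s=10, t=-7   [160*(10) + 227*(-7) = 11]
q=1: r=4, s=-17, t=12   [160*(-17) + 227*(12) = 4]
q=2: r=3, s=44, t=-31   [160*(44) + 227*(-31) = 3]
q=1: r=1, s=-61, t=43   [160*(-61) + 227*(43) = 1]
q=3: r=0, s=227, t=-160   [160*(227) + 227*(-160) = 0]
GCD = 1; from the row with r=1: x=-61, y=43
Check: 160*(-61) + 227*(43) = -9760 + 9761 = 1

GCD = 1, x = -61, y = 43


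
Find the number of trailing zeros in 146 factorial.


floor(146/5) = 29
floor(146/25) = 5
floor(146/125) = 1
Total = 35

35 trailing zeros


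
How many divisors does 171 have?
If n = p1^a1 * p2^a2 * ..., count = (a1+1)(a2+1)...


171 = 3^2 × 19^1
d(171) = (2+1) × (1+1) = 6

6 divisors


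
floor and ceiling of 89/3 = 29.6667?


89/3 = 29.6667
floor = 29
ceil = 30

floor = 29, ceil = 30


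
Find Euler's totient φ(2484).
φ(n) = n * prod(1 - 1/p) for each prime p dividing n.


2484 = 2^2 × 3^3 × 23
Prime factors: 2, 3, 23
φ(2484) = 2484 × (1-1/2) × (1-1/3) × (1-1/23)
= 2484 × 1/2 × 2/3 × 22/23 = 792

φ(2484) = 792


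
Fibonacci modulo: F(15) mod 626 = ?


F(k) mod 626 for k=1..15:
1, 1, 2, 3, 5, 8, 13, 21, 34, 55, 89, 144, 233, 377, 610
F(15) mod 626 = 610


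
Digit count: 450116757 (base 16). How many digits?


450116757 in base 16 = 1AD43C95
Number of digits = 8

8 digits (base 16)


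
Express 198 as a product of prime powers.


198 / 2 = 99
99 / 3 = 33
33 / 3 = 11
11 / 11 = 1
198 = 2 × 3^2 × 11


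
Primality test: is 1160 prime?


1160 / 2 = 580 (exact division)
1160 is NOT prime.

No, 1160 is not prime


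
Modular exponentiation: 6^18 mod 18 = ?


6^1 mod 18 = 6
6^2 mod 18 = 0
6^3 mod 18 = 0
6^4 mod 18 = 0
6^5 mod 18 = 0
6^6 mod 18 = 0
6^7 mod 18 = 0
6^8 mod 18 = 0
6^9 mod 18 = 0
6^10 mod 18 = 0
6^11 mod 18 = 0
6^12 mod 18 = 0
6^13 mod 18 = 0
6^14 mod 18 = 0
6^15 mod 18 = 0
6^16 mod 18 = 0
6^17 mod 18 = 0
6^18 mod 18 = 0


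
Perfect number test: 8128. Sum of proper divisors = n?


Proper divisors of 8128: 1, 2, 4, 8, 16, 32, 64, 127, 254, 508, 1016, 2032, 4064
Sum = 1 + 2 + 4 + 8 + 16 + 32 + 64 + 127 + 254 + 508 + 1016 + 2032 + 4064 = 8128

Yes, 8128 is perfect (8128 = 8128)


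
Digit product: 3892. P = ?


3 × 8 × 9 × 2 = 432


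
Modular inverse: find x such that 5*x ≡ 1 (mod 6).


Use the extended Euclidean algorithm on (6, 5); each row r = 6*s + 5*t:
r=6, s=1, t=0
r=5, s=0, t=1
q=1: r=1, s=1, t=-1   [6*(1) + 5*(-1) = 1]
q=5: r=0, s=-5, t=6   [6*(-5) + 5*(6) = 0]
GCD = 1 with t = -1, so 5*(-1) ≡ 1 (mod 6)
Inverse = -1 mod 6 = 5
Check: 5 * 5 = 25 ≡ 1 (mod 6)

5^(-1) ≡ 5 (mod 6)


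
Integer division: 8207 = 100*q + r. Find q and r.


8207 = 100 * 82 + 7
Check: 8200 + 7 = 8207

q = 82, r = 7


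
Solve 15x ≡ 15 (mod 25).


GCD(15, 25) = 5 divides 15
Divide: 3x ≡ 3 (mod 5)
x ≡ 1 (mod 5)


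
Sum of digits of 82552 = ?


8 + 2 + 5 + 5 + 2 = 22


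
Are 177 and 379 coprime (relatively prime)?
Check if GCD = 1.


Euclidean algorithm:
379 = 2 * 177 + 25
177 = 7 * 25 + 2
25 = 12 * 2 + 1
2 = 2 * 1 + 0
GCD(177, 379) = 1

Yes, coprime (GCD = 1)


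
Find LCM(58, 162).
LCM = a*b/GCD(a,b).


GCD(58, 162) = 2
LCM = 58*162/2 = 9396/2 = 4698

LCM = 4698


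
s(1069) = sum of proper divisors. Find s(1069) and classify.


Proper divisors: 1
Sum = 1 = 1
1 < 1069 → deficient

s(1069) = 1 (deficient)


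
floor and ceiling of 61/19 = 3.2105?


61/19 = 3.2105
floor = 3
ceil = 4

floor = 3, ceil = 4


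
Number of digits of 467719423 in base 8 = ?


467719423 in base 8 = 3370152377
Number of digits = 10

10 digits (base 8)


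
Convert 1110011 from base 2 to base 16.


1110011 (base 2) = 115 (decimal)
115 (decimal) = 73 (base 16)


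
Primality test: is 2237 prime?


Check divisors up to sqrt(2237) = 47.2969
No divisors found.
2237 is prime.

Yes, 2237 is prime


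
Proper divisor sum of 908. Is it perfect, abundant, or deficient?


Proper divisors: 1, 2, 4, 227, 454
Sum = 1 + 2 + 4 + 227 + 454 = 688
688 < 908 → deficient

s(908) = 688 (deficient)


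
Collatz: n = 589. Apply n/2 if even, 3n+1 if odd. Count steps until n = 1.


589 → 1768 → 884 → 442 → 221 → 664 → 332 → 166 → 83 → 250 → 125 → 376 → 188 → 94 → 47 → 142 → 71 → 214 → 107 → 322 → 161 → 484 → 242 → 121 → 364 → 182 → 91 → 274 → 137 → 412 → 206 → 103 → 310 → 155 → 466 → 233 → 700 → 350 → 175 → 526 → 263 → 790 → 395 → 1186 → 593 → 1780 → 890 → 445 → 1336 → 668 → 334 → 167 → 502 → 251 → 754 → 377 → 1132 → 566 → 283 → 850 → 425 → 1276 → 638 → 319 → 958 → 479 → 1438 → 719 → 2158 → 1079 → 3238 → 1619 → 4858 → 2429 → 7288 → 3644 → 1822 → 911 → 2734 → 1367 → 4102 → 2051 → 6154 → 3077 → 9232 → 4616 → 2308 → 1154 → 577 → 1732 → 866 → 433 → 1300 → 650 → 325 → 976 → 488 → 244 → 122 → 61 → 184 → 92 → 46 → 23 → 70 → 35 → 106 → 53 → 160 → 80 → 40 → 20 → 10 → 5 → 16 → 8 → 4 → 2 → 1
Total steps = 118

118 steps


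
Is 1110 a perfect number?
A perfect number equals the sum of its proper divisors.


Proper divisors of 1110: 1, 2, 3, 5, 6, 10, 15, 30, 37, 74, 111, 185, 222, 370, 555
Sum = 1 + 2 + 3 + 5 + 6 + 10 + 15 + 30 + 37 + 74 + 111 + 185 + 222 + 370 + 555 = 1626

No, 1110 is not perfect (1626 ≠ 1110)


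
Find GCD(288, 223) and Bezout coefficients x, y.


Tabular extended Euclidean (each row: r = 288*s + 223*t):
r=288, s=1, t=0
r=223, s=0, t=1
q=1: r=65, s=1, t=-1   [288*(1) + 223*(-1) = 65]
q=3: r=28, s=-3, t=4   [288*(-3) + 223*(4) = 28]
q=2: r=9, s=7, t=-9   [288*(7) + 223*(-9) = 9]
q=3: r=1, s=-24, t=31   [288*(-24) + 223*(31) = 1]
q=9: r=0, s=223, t=-288   [288*(223) + 223*(-288) = 0]
GCD = 1; from the row with r=1: x=-24, y=31
Check: 288*(-24) + 223*(31) = -6912 + 6913 = 1

GCD = 1, x = -24, y = 31


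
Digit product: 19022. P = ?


1 × 9 × 0 × 2 × 2 = 0


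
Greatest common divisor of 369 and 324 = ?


369 = 1 * 324 + 45
324 = 7 * 45 + 9
45 = 5 * 9 + 0
GCD = 9


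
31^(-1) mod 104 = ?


Use the extended Euclidean algorithm on (104, 31); each row r = 104*s + 31*t:
r=104, s=1, t=0
r=31, s=0, t=1
q=3: r=11, s=1, t=-3   [104*(1) + 31*(-3) = 11]
q=2: r=9, s=-2, t=7   [104*(-2) + 31*(7) = 9]
q=1: r=2, s=3, t=-10   [104*(3) + 31*(-10) = 2]
q=4: r=1, s=-14, t=47   [104*(-14) + 31*(47) = 1]
q=2: r=0, s=31, t=-104   [104*(31) + 31*(-104) = 0]
GCD = 1 with t = 47, so 31*(47) ≡ 1 (mod 104)
Inverse = 47 mod 104 = 47
Check: 31 * 47 = 1457 ≡ 1 (mod 104)

31^(-1) ≡ 47 (mod 104)


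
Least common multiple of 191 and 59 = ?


GCD(191, 59) = 1
LCM = 191*59/1 = 11269/1 = 11269

LCM = 11269


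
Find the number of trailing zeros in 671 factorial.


floor(671/5) = 134
floor(671/25) = 26
floor(671/125) = 5
floor(671/625) = 1
Total = 166

166 trailing zeros


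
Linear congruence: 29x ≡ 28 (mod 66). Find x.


GCD(29, 66) = 1, unique solution
a^(-1) mod 66 = 41
x = 41 * 28 mod 66 = 26

x ≡ 26 (mod 66)


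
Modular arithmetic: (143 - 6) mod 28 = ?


143 - 6 = 137
137 mod 28 = 25


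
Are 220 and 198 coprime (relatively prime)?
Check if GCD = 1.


Euclidean algorithm:
220 = 1 * 198 + 22
198 = 9 * 22 + 0
GCD(220, 198) = 22

No, not coprime (GCD = 22)


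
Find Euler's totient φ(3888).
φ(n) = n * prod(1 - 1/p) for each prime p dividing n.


3888 = 2^4 × 3^5
Prime factors: 2, 3
φ(3888) = 3888 × (1-1/2) × (1-1/3)
= 3888 × 1/2 × 2/3 = 1296

φ(3888) = 1296


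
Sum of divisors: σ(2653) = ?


Divisors of 2653: 1, 7, 379, 2653
Sum = 1 + 7 + 379 + 2653 = 3040

σ(2653) = 3040


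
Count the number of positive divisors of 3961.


3961 = 17^1 × 233^1
d(3961) = (1+1) × (1+1) = 4

4 divisors


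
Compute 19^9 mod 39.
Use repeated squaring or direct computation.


19^1 mod 39 = 19
19^2 mod 39 = 10
19^3 mod 39 = 34
19^4 mod 39 = 22
19^5 mod 39 = 28
19^6 mod 39 = 25
19^7 mod 39 = 7
19^8 mod 39 = 16
19^9 mod 39 = 31


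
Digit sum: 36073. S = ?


3 + 6 + 0 + 7 + 3 = 19


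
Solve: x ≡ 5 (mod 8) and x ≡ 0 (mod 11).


M = 8*11 = 88
M1 = M/8 = 11, M2 = M/11 = 8
M1^(-1) mod 8 = 3, M2^(-1) mod 11 = 7
x = 5*11*3 + 0*8*7 = 165
165 mod 88 = 77
Check: 77 mod 8 = 5 ✓, 77 mod 11 = 0 ✓

x ≡ 77 (mod 88)


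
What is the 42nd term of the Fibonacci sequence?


Sequence: 1, 1, 2, 3, 5, 8, 13, 21, 34, 55, 89, 144, 233, 377, 610, 987, 1597, 2584, 4181, 6765, 10946, 17711, 28657, 46368, 75025, 121393, 196418, 317811, 514229, 832040, 1346269, 2178309, 3524578, 5702887, 9227465, 14930352, 24157817, 39088169, 63245986, 102334155, 165580141, 267914296
F(42) = 267914296


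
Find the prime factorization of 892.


892 / 2 = 446
446 / 2 = 223
223 / 223 = 1
892 = 2^2 × 223


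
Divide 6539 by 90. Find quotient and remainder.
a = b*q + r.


6539 = 90 * 72 + 59
Check: 6480 + 59 = 6539

q = 72, r = 59


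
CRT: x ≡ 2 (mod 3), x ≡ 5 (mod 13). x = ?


M = 3*13 = 39
M1 = M/3 = 13, M2 = M/13 = 3
M1^(-1) mod 3 = 1, M2^(-1) mod 13 = 9
x = 2*13*1 + 5*3*9 = 161
161 mod 39 = 5
Check: 5 mod 3 = 2 ✓, 5 mod 13 = 5 ✓

x ≡ 5 (mod 39)


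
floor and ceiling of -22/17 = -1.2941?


-22/17 = -1.2941
floor = -2
ceil = -1

floor = -2, ceil = -1


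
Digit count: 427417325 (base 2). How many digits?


427417325 in base 2 = 11001011110011101111011101101
Number of digits = 29

29 digits (base 2)


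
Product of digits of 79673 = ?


7 × 9 × 6 × 7 × 3 = 7938


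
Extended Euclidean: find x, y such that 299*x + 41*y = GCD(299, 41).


Tabular extended Euclidean (each row: r = 299*s + 41*t):
r=299, s=1, t=0
r=41, s=0, t=1
q=7: r=12, s=1, t=-7   [299*(1) + 41*(-7) = 12]
q=3: r=5, s=-3, t=22   [299*(-3) + 41*(22) = 5]
q=2: r=2, s=7, t=-51   [299*(7) + 41*(-51) = 2]
q=2: r=1, s=-17, t=124   [299*(-17) + 41*(124) = 1]
q=2: r=0, s=41, t=-299   [299*(41) + 41*(-299) = 0]
GCD = 1; from the row with r=1: x=-17, y=124
Check: 299*(-17) + 41*(124) = -5083 + 5084 = 1

GCD = 1, x = -17, y = 124


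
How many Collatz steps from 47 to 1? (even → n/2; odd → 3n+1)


47 → 142 → 71 → 214 → 107 → 322 → 161 → 484 → 242 → 121 → 364 → 182 → 91 → 274 → 137 → 412 → 206 → 103 → 310 → 155 → 466 → 233 → 700 → 350 → 175 → 526 → 263 → 790 → 395 → 1186 → 593 → 1780 → 890 → 445 → 1336 → 668 → 334 → 167 → 502 → 251 → 754 → 377 → 1132 → 566 → 283 → 850 → 425 → 1276 → 638 → 319 → 958 → 479 → 1438 → 719 → 2158 → 1079 → 3238 → 1619 → 4858 → 2429 → 7288 → 3644 → 1822 → 911 → 2734 → 1367 → 4102 → 2051 → 6154 → 3077 → 9232 → 4616 → 2308 → 1154 → 577 → 1732 → 866 → 433 → 1300 → 650 → 325 → 976 → 488 → 244 → 122 → 61 → 184 → 92 → 46 → 23 → 70 → 35 → 106 → 53 → 160 → 80 → 40 → 20 → 10 → 5 → 16 → 8 → 4 → 2 → 1
Total steps = 104

104 steps


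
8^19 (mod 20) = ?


8^1 mod 20 = 8
8^2 mod 20 = 4
8^3 mod 20 = 12
8^4 mod 20 = 16
8^5 mod 20 = 8
8^6 mod 20 = 4
8^7 mod 20 = 12
8^8 mod 20 = 16
8^9 mod 20 = 8
8^10 mod 20 = 4
8^11 mod 20 = 12
8^12 mod 20 = 16
8^13 mod 20 = 8
8^14 mod 20 = 4
8^15 mod 20 = 12
8^16 mod 20 = 16
8^17 mod 20 = 8
8^18 mod 20 = 4
8^19 mod 20 = 12


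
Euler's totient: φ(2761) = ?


2761 = 11 × 251
Prime factors: 11, 251
φ(2761) = 2761 × (1-1/11) × (1-1/251)
= 2761 × 10/11 × 250/251 = 2500

φ(2761) = 2500


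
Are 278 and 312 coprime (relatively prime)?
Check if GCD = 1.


Euclidean algorithm:
312 = 1 * 278 + 34
278 = 8 * 34 + 6
34 = 5 * 6 + 4
6 = 1 * 4 + 2
4 = 2 * 2 + 0
GCD(278, 312) = 2

No, not coprime (GCD = 2)


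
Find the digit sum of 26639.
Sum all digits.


2 + 6 + 6 + 3 + 9 = 26


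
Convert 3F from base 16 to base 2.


3F (base 16) = 63 (decimal)
63 (decimal) = 111111 (base 2)


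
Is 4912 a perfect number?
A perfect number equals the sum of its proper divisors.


Proper divisors of 4912: 1, 2, 4, 8, 16, 307, 614, 1228, 2456
Sum = 1 + 2 + 4 + 8 + 16 + 307 + 614 + 1228 + 2456 = 4636

No, 4912 is not perfect (4636 ≠ 4912)


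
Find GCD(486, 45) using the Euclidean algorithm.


486 = 10 * 45 + 36
45 = 1 * 36 + 9
36 = 4 * 9 + 0
GCD = 9


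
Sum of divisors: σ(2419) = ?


Divisors of 2419: 1, 41, 59, 2419
Sum = 1 + 41 + 59 + 2419 = 2520

σ(2419) = 2520


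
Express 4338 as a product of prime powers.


4338 / 2 = 2169
2169 / 3 = 723
723 / 3 = 241
241 / 241 = 1
4338 = 2 × 3^2 × 241


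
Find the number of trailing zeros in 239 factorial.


floor(239/5) = 47
floor(239/25) = 9
floor(239/125) = 1
Total = 57

57 trailing zeros


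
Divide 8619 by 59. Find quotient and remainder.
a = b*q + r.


8619 = 59 * 146 + 5
Check: 8614 + 5 = 8619

q = 146, r = 5


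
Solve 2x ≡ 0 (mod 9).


GCD(2, 9) = 1, unique solution
a^(-1) mod 9 = 5
x = 5 * 0 mod 9 = 0

x ≡ 0 (mod 9)


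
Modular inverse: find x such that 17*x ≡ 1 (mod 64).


Use the extended Euclidean algorithm on (64, 17); each row r = 64*s + 17*t:
r=64, s=1, t=0
r=17, s=0, t=1
q=3: r=13, s=1, t=-3   [64*(1) + 17*(-3) = 13]
q=1: r=4, s=-1, t=4   [64*(-1) + 17*(4) = 4]
q=3: r=1, s=4, t=-15   [64*(4) + 17*(-15) = 1]
q=4: r=0, s=-17, t=64   [64*(-17) + 17*(64) = 0]
GCD = 1 with t = -15, so 17*(-15) ≡ 1 (mod 64)
Inverse = -15 mod 64 = 49
Check: 17 * 49 = 833 ≡ 1 (mod 64)

17^(-1) ≡ 49 (mod 64)


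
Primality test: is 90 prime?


90 / 2 = 45 (exact division)
90 is NOT prime.

No, 90 is not prime


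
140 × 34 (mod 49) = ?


140 × 34 = 4760
4760 mod 49 = 7


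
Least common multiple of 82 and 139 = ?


GCD(82, 139) = 1
LCM = 82*139/1 = 11398/1 = 11398

LCM = 11398


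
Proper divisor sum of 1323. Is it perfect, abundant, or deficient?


Proper divisors: 1, 3, 7, 9, 21, 27, 49, 63, 147, 189, 441
Sum = 1 + 3 + 7 + 9 + 21 + 27 + 49 + 63 + 147 + 189 + 441 = 957
957 < 1323 → deficient

s(1323) = 957 (deficient)


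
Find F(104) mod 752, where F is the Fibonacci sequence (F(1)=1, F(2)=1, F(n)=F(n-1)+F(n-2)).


F(k) mod 752 for k=1..104:
1, 1, 2, 3, 5, 8, 13, 21, 34, 55, 89, 144, 233, 377, 610, 235, 93, 328, 421, 749, 418, 415, 81, 496, 577, 321, 146, 467, 613, 328, 189, 517, 706, 471, 425, 144, 569, 713, 530, 491, 269, 8, 277, 285, 562, 95, 657, 0, 657, 657, 562, 467, 277, 744, 269, 261, 530, 39, 569, 608, 425, 281, 706, 235, 189, 424, 613, 285, 146, 431, 577, 256, 81, 337, 418, 3, 421, 424, 93, 517, 610, 375, 233, 608, 89, 697, 34, 731, 13, 744, 5, 749, 2, 751, 1, 0, 1, 1, 2, 3, 5, 8, 13, 21
F(104) mod 752 = 21


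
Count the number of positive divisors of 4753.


4753 = 7^2 × 97^1
d(4753) = (2+1) × (1+1) = 6

6 divisors


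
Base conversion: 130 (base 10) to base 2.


130 (base 10) = 130 (decimal)
130 (decimal) = 10000010 (base 2)


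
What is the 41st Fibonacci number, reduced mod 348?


F(k) mod 348 for k=1..41:
1, 1, 2, 3, 5, 8, 13, 21, 34, 55, 89, 144, 233, 29, 262, 291, 205, 148, 5, 153, 158, 311, 121, 84, 205, 289, 146, 87, 233, 320, 205, 177, 34, 211, 245, 108, 5, 113, 118, 231, 1
F(41) mod 348 = 1


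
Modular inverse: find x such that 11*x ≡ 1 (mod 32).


Use the extended Euclidean algorithm on (32, 11); each row r = 32*s + 11*t:
r=32, s=1, t=0
r=11, s=0, t=1
q=2: r=10, s=1, t=-2   [32*(1) + 11*(-2) = 10]
q=1: r=1, s=-1, t=3   [32*(-1) + 11*(3) = 1]
q=10: r=0, s=11, t=-32   [32*(11) + 11*(-32) = 0]
GCD = 1 with t = 3, so 11*(3) ≡ 1 (mod 32)
Inverse = 3 mod 32 = 3
Check: 11 * 3 = 33 ≡ 1 (mod 32)

11^(-1) ≡ 3 (mod 32)


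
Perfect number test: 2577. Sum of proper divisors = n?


Proper divisors of 2577: 1, 3, 859
Sum = 1 + 3 + 859 = 863

No, 2577 is not perfect (863 ≠ 2577)


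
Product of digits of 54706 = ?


5 × 4 × 7 × 0 × 6 = 0


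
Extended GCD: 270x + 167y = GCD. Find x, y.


Tabular extended Euclidean (each row: r = 270*s + 167*t):
r=270, s=1, t=0
r=167, s=0, t=1
q=1: r=103, s=1, t=-1   [270*(1) + 167*(-1) = 103]
q=1: r=64, s=-1, t=2   [270*(-1) + 167*(2) = 64]
q=1: r=39, s=2, t=-3   [270*(2) + 167*(-3) = 39]
q=1: r=25, s=-3, t=5   [270*(-3) + 167*(5) = 25]
q=1: r=14, s=5, t=-8   [270*(5) + 167*(-8) = 14]
q=1: r=11, s=-8, t=13   [270*(-8) + 167*(13) = 11]
q=1: r=3, s=13, t=-21   [270*(13) + 167*(-21) = 3]
q=3: r=2, s=-47, t=76   [270*(-47) + 167*(76) = 2]
q=1: r=1, s=60, t=-97   [270*(60) + 167*(-97) = 1]
q=2: r=0, s=-167, t=270   [270*(-167) + 167*(270) = 0]
GCD = 1; from the row with r=1: x=60, y=-97
Check: 270*(60) + 167*(-97) = 16200 - 16199 = 1

GCD = 1, x = 60, y = -97


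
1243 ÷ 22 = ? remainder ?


1243 = 22 * 56 + 11
Check: 1232 + 11 = 1243

q = 56, r = 11


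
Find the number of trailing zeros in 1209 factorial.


floor(1209/5) = 241
floor(1209/25) = 48
floor(1209/125) = 9
floor(1209/625) = 1
Total = 299

299 trailing zeros


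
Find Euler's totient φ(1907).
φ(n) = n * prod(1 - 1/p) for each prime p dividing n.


1907 = 1907
Prime factors: 1907
φ(1907) = 1907 × (1-1/1907)
= 1907 × 1906/1907 = 1906

φ(1907) = 1906


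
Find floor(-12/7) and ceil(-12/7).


-12/7 = -1.7143
floor = -2
ceil = -1

floor = -2, ceil = -1


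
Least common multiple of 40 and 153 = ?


GCD(40, 153) = 1
LCM = 40*153/1 = 6120/1 = 6120

LCM = 6120


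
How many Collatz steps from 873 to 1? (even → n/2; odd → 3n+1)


873 → 2620 → 1310 → 655 → 1966 → 983 → 2950 → 1475 → 4426 → 2213 → 6640 → 3320 → 1660 → 830 → 415 → 1246 → 623 → 1870 → 935 → 2806 → 1403 → 4210 → 2105 → 6316 → 3158 → 1579 → 4738 → 2369 → 7108 → 3554 → 1777 → 5332 → 2666 → 1333 → 4000 → 2000 → 1000 → 500 → 250 → 125 → 376 → 188 → 94 → 47 → 142 → 71 → 214 → 107 → 322 → 161 → 484 → 242 → 121 → 364 → 182 → 91 → 274 → 137 → 412 → 206 → 103 → 310 → 155 → 466 → 233 → 700 → 350 → 175 → 526 → 263 → 790 → 395 → 1186 → 593 → 1780 → 890 → 445 → 1336 → 668 → 334 → 167 → 502 → 251 → 754 → 377 → 1132 → 566 → 283 → 850 → 425 → 1276 → 638 → 319 → 958 → 479 → 1438 → 719 → 2158 → 1079 → 3238 → 1619 → 4858 → 2429 → 7288 → 3644 → 1822 → 911 → 2734 → 1367 → 4102 → 2051 → 6154 → 3077 → 9232 → 4616 → 2308 → 1154 → 577 → 1732 → 866 → 433 → 1300 → 650 → 325 → 976 → 488 → 244 → 122 → 61 → 184 → 92 → 46 → 23 → 70 → 35 → 106 → 53 → 160 → 80 → 40 → 20 → 10 → 5 → 16 → 8 → 4 → 2 → 1
Total steps = 147

147 steps


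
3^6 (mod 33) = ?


3^1 mod 33 = 3
3^2 mod 33 = 9
3^3 mod 33 = 27
3^4 mod 33 = 15
3^5 mod 33 = 12
3^6 mod 33 = 3


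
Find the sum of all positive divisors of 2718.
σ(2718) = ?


Divisors of 2718: 1, 2, 3, 6, 9, 18, 151, 302, 453, 906, 1359, 2718
Sum = 1 + 2 + 3 + 6 + 9 + 18 + 151 + 302 + 453 + 906 + 1359 + 2718 = 5928

σ(2718) = 5928


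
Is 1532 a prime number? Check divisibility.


1532 / 2 = 766 (exact division)
1532 is NOT prime.

No, 1532 is not prime


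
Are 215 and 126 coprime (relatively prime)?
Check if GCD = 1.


Euclidean algorithm:
215 = 1 * 126 + 89
126 = 1 * 89 + 37
89 = 2 * 37 + 15
37 = 2 * 15 + 7
15 = 2 * 7 + 1
7 = 7 * 1 + 0
GCD(215, 126) = 1

Yes, coprime (GCD = 1)


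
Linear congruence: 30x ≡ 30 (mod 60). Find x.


GCD(30, 60) = 30 divides 30
Divide: 1x ≡ 1 (mod 2)
x ≡ 1 (mod 2)


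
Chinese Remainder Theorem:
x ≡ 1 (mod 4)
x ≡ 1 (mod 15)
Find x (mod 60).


M = 4*15 = 60
M1 = M/4 = 15, M2 = M/15 = 4
M1^(-1) mod 4 = 3, M2^(-1) mod 15 = 4
x = 1*15*3 + 1*4*4 = 61
61 mod 60 = 1
Check: 1 mod 4 = 1 ✓, 1 mod 15 = 1 ✓

x ≡ 1 (mod 60)


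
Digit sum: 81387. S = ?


8 + 1 + 3 + 8 + 7 = 27


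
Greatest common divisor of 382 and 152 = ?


382 = 2 * 152 + 78
152 = 1 * 78 + 74
78 = 1 * 74 + 4
74 = 18 * 4 + 2
4 = 2 * 2 + 0
GCD = 2


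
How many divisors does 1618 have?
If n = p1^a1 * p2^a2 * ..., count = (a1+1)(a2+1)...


1618 = 2^1 × 809^1
d(1618) = (1+1) × (1+1) = 4

4 divisors


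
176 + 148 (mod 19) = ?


176 + 148 = 324
324 mod 19 = 1


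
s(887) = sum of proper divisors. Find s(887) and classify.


Proper divisors: 1
Sum = 1 = 1
1 < 887 → deficient

s(887) = 1 (deficient)


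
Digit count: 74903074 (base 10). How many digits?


74903074 has 8 digits in base 10
floor(log10(74903074)) + 1 = floor(7.8745) + 1 = 8

8 digits (base 10)


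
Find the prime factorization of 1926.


1926 / 2 = 963
963 / 3 = 321
321 / 3 = 107
107 / 107 = 1
1926 = 2 × 3^2 × 107


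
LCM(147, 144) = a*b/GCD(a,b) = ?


GCD(147, 144) = 3
LCM = 147*144/3 = 21168/3 = 7056

LCM = 7056


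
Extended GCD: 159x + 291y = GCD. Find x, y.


Tabular extended Euclidean (each row: r = 159*s + 291*t):
r=159, s=1, t=0
r=291, s=0, t=1
q=0: r=159, s=1, t=0   [159*(1) + 291*(0) = 159]
q=1: r=132, s=-1, t=1   [159*(-1) + 291*(1) = 132]
q=1: r=27, s=2, t=-1   [159*(2) + 291*(-1) = 27]
q=4: r=24, s=-9, t=5   [159*(-9) + 291*(5) = 24]
q=1: r=3, s=11, t=-6   [159*(11) + 291*(-6) = 3]
q=8: r=0, s=-97, t=53   [159*(-97) + 291*(53) = 0]
GCD = 3; from the row with r=3: x=11, y=-6
Check: 159*(11) + 291*(-6) = 1749 - 1746 = 3

GCD = 3, x = 11, y = -6


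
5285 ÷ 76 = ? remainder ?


5285 = 76 * 69 + 41
Check: 5244 + 41 = 5285

q = 69, r = 41


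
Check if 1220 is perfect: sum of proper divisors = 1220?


Proper divisors of 1220: 1, 2, 4, 5, 10, 20, 61, 122, 244, 305, 610
Sum = 1 + 2 + 4 + 5 + 10 + 20 + 61 + 122 + 244 + 305 + 610 = 1384

No, 1220 is not perfect (1384 ≠ 1220)


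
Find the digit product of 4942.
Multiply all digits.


4 × 9 × 4 × 2 = 288


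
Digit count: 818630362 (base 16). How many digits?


818630362 in base 16 = 30CB4EDA
Number of digits = 8

8 digits (base 16)


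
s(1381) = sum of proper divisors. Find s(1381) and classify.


Proper divisors: 1
Sum = 1 = 1
1 < 1381 → deficient

s(1381) = 1 (deficient)


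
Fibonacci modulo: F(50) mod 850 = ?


F(k) mod 850 for k=1..50:
1, 1, 2, 3, 5, 8, 13, 21, 34, 55, 89, 144, 233, 377, 610, 137, 747, 34, 781, 815, 746, 711, 607, 468, 225, 693, 68, 761, 829, 740, 719, 609, 478, 237, 715, 102, 817, 69, 36, 105, 141, 246, 387, 633, 170, 803, 123, 76, 199, 275
F(50) mod 850 = 275


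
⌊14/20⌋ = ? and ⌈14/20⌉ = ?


14/20 = 0.7000
floor = 0
ceil = 1

floor = 0, ceil = 1


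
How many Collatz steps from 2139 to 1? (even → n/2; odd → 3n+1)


2139 → 6418 → 3209 → 9628 → 4814 → 2407 → 7222 → 3611 → 10834 → 5417 → 16252 → 8126 → 4063 → 12190 → 6095 → 18286 → 9143 → 27430 → 13715 → 41146 → 20573 → 61720 → 30860 → 15430 → 7715 → 23146 → 11573 → 34720 → 17360 → 8680 → 4340 → 2170 → 1085 → 3256 → 1628 → 814 → 407 → 1222 → 611 → 1834 → 917 → 2752 → 1376 → 688 → 344 → 172 → 86 → 43 → 130 → 65 → 196 → 98 → 49 → 148 → 74 → 37 → 112 → 56 → 28 → 14 → 7 → 22 → 11 → 34 → 17 → 52 → 26 → 13 → 40 → 20 → 10 → 5 → 16 → 8 → 4 → 2 → 1
Total steps = 76

76 steps


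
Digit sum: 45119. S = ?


4 + 5 + 1 + 1 + 9 = 20


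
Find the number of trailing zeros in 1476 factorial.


floor(1476/5) = 295
floor(1476/25) = 59
floor(1476/125) = 11
floor(1476/625) = 2
Total = 367

367 trailing zeros


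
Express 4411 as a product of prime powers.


4411 / 11 = 401
401 / 401 = 1
4411 = 11 × 401


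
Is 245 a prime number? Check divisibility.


245 / 5 = 49 (exact division)
245 is NOT prime.

No, 245 is not prime


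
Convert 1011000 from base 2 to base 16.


1011000 (base 2) = 88 (decimal)
88 (decimal) = 58 (base 16)


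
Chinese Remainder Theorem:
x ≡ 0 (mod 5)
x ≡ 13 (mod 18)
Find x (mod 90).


M = 5*18 = 90
M1 = M/5 = 18, M2 = M/18 = 5
M1^(-1) mod 5 = 2, M2^(-1) mod 18 = 11
x = 0*18*2 + 13*5*11 = 715
715 mod 90 = 85
Check: 85 mod 5 = 0 ✓, 85 mod 18 = 13 ✓

x ≡ 85 (mod 90)


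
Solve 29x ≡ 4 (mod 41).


GCD(29, 41) = 1, unique solution
a^(-1) mod 41 = 17
x = 17 * 4 mod 41 = 27

x ≡ 27 (mod 41)


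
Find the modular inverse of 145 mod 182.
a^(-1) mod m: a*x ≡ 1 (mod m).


Use the extended Euclidean algorithm on (182, 145); each row r = 182*s + 145*t:
r=182, s=1, t=0
r=145, s=0, t=1
q=1: r=37, s=1, t=-1   [182*(1) + 145*(-1) = 37]
q=3: r=34, s=-3, t=4   [182*(-3) + 145*(4) = 34]
q=1: r=3, s=4, t=-5   [182*(4) + 145*(-5) = 3]
q=11: r=1, s=-47, t=59   [182*(-47) + 145*(59) = 1]
q=3: r=0, s=145, t=-182   [182*(145) + 145*(-182) = 0]
GCD = 1 with t = 59, so 145*(59) ≡ 1 (mod 182)
Inverse = 59 mod 182 = 59
Check: 145 * 59 = 8555 ≡ 1 (mod 182)

145^(-1) ≡ 59 (mod 182)


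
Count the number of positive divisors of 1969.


1969 = 11^1 × 179^1
d(1969) = (1+1) × (1+1) = 4

4 divisors


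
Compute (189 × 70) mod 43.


189 × 70 = 13230
13230 mod 43 = 29


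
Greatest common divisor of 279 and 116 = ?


279 = 2 * 116 + 47
116 = 2 * 47 + 22
47 = 2 * 22 + 3
22 = 7 * 3 + 1
3 = 3 * 1 + 0
GCD = 1


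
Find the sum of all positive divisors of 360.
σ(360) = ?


Divisors of 360: 1, 2, 3, 4, 5, 6, 8, 9, 10, 12, 15, 18, 20, 24, 30, 36, 40, 45, 60, 72, 90, 120, 180, 360
Sum = 1 + 2 + 3 + 4 + 5 + 6 + 8 + 9 + 10 + 12 + 15 + 18 + 20 + 24 + 30 + 36 + 40 + 45 + 60 + 72 + 90 + 120 + 180 + 360 = 1170

σ(360) = 1170


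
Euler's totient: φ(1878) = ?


1878 = 2 × 3 × 313
Prime factors: 2, 3, 313
φ(1878) = 1878 × (1-1/2) × (1-1/3) × (1-1/313)
= 1878 × 1/2 × 2/3 × 312/313 = 624

φ(1878) = 624


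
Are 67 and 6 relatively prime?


Euclidean algorithm:
67 = 11 * 6 + 1
6 = 6 * 1 + 0
GCD(67, 6) = 1

Yes, coprime (GCD = 1)


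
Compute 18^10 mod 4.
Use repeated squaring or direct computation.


18^1 mod 4 = 2
18^2 mod 4 = 0
18^3 mod 4 = 0
18^4 mod 4 = 0
18^5 mod 4 = 0
18^6 mod 4 = 0
18^7 mod 4 = 0
18^8 mod 4 = 0
18^9 mod 4 = 0
18^10 mod 4 = 0


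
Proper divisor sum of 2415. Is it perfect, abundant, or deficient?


Proper divisors: 1, 3, 5, 7, 15, 21, 23, 35, 69, 105, 115, 161, 345, 483, 805
Sum = 1 + 3 + 5 + 7 + 15 + 21 + 23 + 35 + 69 + 105 + 115 + 161 + 345 + 483 + 805 = 2193
2193 < 2415 → deficient

s(2415) = 2193 (deficient)


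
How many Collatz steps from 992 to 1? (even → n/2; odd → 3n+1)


992 → 496 → 248 → 124 → 62 → 31 → 94 → 47 → 142 → 71 → 214 → 107 → 322 → 161 → 484 → 242 → 121 → 364 → 182 → 91 → 274 → 137 → 412 → 206 → 103 → 310 → 155 → 466 → 233 → 700 → 350 → 175 → 526 → 263 → 790 → 395 → 1186 → 593 → 1780 → 890 → 445 → 1336 → 668 → 334 → 167 → 502 → 251 → 754 → 377 → 1132 → 566 → 283 → 850 → 425 → 1276 → 638 → 319 → 958 → 479 → 1438 → 719 → 2158 → 1079 → 3238 → 1619 → 4858 → 2429 → 7288 → 3644 → 1822 → 911 → 2734 → 1367 → 4102 → 2051 → 6154 → 3077 → 9232 → 4616 → 2308 → 1154 → 577 → 1732 → 866 → 433 → 1300 → 650 → 325 → 976 → 488 → 244 → 122 → 61 → 184 → 92 → 46 → 23 → 70 → 35 → 106 → 53 → 160 → 80 → 40 → 20 → 10 → 5 → 16 → 8 → 4 → 2 → 1
Total steps = 111

111 steps
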